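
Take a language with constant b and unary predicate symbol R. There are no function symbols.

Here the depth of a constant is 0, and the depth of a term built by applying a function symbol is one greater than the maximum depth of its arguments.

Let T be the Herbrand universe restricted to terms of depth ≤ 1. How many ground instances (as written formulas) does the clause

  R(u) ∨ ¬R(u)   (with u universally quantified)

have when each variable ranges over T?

1

Ground terms of depth ≤ 1:
  With no function symbols every ground term is a constant, so there is exactly 1 ground term at every depth bound.
  N_0 = 1
  N_1 = 1
So there is exactly 1 ground term available for substitution.
There is 1 variable to instantiate (u),  occurring in at least one literal, so different choices give different ground instances.
Number of ground instances = 1.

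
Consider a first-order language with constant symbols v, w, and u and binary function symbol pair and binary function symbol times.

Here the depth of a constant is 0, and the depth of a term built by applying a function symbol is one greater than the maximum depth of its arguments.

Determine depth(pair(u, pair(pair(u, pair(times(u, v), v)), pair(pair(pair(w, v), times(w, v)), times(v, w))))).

5

depth(times(u, v)) = 1 + max(0, 0) = 1
depth(pair(times(u, v), v)) = 1 + max(1, 0) = 2
depth(pair(u, pair(times(u, v), v))) = 1 + max(0, 2) = 3
depth(pair(w, v)) = 1 + max(0, 0) = 1
depth(times(w, v)) = 1 + max(0, 0) = 1
depth(pair(pair(w, v), times(w, v))) = 1 + max(1, 1) = 2
depth(times(v, w)) = 1 + max(0, 0) = 1
depth(pair(pair(pair(w, v), times(w, v)), times(v, w))) = 1 + max(2, 1) = 3
depth(pair(pair(u, pair(times(u, v), v)), pair(pair(pair(w, v), times(w, v)), times(v, w)))) = 1 + max(3, 3) = 4
depth(pair(u, pair(pair(u, pair(times(u, v), v)), pair(pair(pair(w, v), times(w, v)), times(v, w))))) = 1 + max(0, 4) = 5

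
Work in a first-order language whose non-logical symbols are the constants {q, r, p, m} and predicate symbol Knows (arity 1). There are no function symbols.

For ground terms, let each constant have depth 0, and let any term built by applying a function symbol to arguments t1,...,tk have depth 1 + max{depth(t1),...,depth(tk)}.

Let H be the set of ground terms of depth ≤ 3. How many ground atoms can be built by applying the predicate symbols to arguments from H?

First count ground terms of depth ≤ 3.
With no function symbols every ground term is a constant, so there are exactly 4 ground terms at every depth bound.
N_0 = 4
N_1 = 4
N_2 = 4
N_3 = 4
So |H| = 4.
Ground atoms are formed by filling each argument slot of a predicate with a term from H, so an r-ary predicate gives |H|^r atoms:
  Knows: 4
Total ground atoms: 4.

4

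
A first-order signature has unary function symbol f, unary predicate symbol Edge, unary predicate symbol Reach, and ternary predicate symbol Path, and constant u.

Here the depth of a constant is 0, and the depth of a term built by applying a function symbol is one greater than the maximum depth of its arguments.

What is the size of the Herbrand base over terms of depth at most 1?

First count ground terms of depth ≤ 1.
Write N_k for the number of ground terms of depth ≤ k. A term of depth ≤ k is either a constant or a function symbol applied to arguments of depth ≤ k−1, so N_k = 1 + N_{k-1}.
N_0 = 1
N_1 = 1 + 1 = 2
Explicitly: u, f(u).
So |H| = 2.
Ground atoms are formed by filling each argument slot of a predicate with a term from H, so an r-ary predicate gives |H|^r atoms:
  Edge: 2;  Reach: 2;  Path: 2^3 = 8
Total ground atoms: 2 + 2 + 8 = 12.

12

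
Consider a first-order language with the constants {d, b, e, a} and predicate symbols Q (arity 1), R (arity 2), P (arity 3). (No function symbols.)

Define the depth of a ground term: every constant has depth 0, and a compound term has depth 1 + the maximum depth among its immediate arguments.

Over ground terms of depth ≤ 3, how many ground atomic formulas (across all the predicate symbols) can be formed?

84

First count ground terms of depth ≤ 3.
With no function symbols every ground term is a constant, so there are exactly 4 ground terms at every depth bound.
N_0 = 4
N_1 = 4
N_2 = 4
N_3 = 4
So |H| = 4.
For each predicate symbol, the number of ground atoms is |H| raised to its arity; summing:
  Q: 4;  R: 4^2 = 16;  P: 4^3 = 64
Total ground atoms: 4 + 16 + 64 = 84.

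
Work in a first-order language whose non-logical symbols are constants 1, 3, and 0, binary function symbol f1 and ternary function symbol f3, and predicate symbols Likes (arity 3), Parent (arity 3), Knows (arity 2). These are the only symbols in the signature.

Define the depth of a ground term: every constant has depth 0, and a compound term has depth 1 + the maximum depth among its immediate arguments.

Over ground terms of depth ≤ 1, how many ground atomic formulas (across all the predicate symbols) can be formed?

First count ground terms of depth ≤ 1.
Write N_k for the number of ground terms of depth ≤ k. A term of depth ≤ k is either a constant or a function symbol applied to arguments of depth ≤ k−1, so N_k = 3 + N_{k-1}^2 + N_{k-1}^3.
N_0 = 3
N_1 = 3 + 3^2 + 3^3 = 39
So |H| = 39.
Each predicate of arity r yields |H|^r ground atoms (one per choice of an r-tuple from H):
  Likes: 39^3 = 59319;  Parent: 39^3 = 59319;  Knows: 39^2 = 1521
Total ground atoms: 59319 + 59319 + 1521 = 120159.

120159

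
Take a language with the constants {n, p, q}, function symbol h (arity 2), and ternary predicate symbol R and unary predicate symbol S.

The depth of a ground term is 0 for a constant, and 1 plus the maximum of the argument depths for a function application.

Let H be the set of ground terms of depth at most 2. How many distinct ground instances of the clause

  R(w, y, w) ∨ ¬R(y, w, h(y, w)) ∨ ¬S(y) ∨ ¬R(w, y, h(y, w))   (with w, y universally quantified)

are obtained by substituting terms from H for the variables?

21609

Ground terms of depth ≤ 2:
  Count level by level. With function symbols h/2, the terms of depth ≤ k are the 3 constants together with each function applied to depth-≤(k−1) tuples, so N_k = 3 + N_{k-1}^2.
  N_0 = 3
  N_1 = 3 + 3^2 = 12
  N_2 = 3 + 12^2 = 147
So there are 147 ground terms available for substitution.
There are 2 variables to instantiate (w, y), each occurring in at least one literal, so different choices give different ground instances.
Number of ground instances = 147^2 = 21609.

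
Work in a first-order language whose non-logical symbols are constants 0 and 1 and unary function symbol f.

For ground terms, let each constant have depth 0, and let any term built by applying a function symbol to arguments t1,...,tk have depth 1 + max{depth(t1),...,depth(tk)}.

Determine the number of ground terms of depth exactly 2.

2

Let N_k count ground terms of depth at most k. Each non-constant term of depth ≤ k is some function symbol applied to depth-≤(k−1) arguments, giving N_k = 2 + N_{k-1}.
N_0 = 2
N_1 = 2 + 2 = 4
N_2 = 2 + 4 = 6
Terms of depth exactly 2: N_2 − N_1 = 6 − 4 = 2.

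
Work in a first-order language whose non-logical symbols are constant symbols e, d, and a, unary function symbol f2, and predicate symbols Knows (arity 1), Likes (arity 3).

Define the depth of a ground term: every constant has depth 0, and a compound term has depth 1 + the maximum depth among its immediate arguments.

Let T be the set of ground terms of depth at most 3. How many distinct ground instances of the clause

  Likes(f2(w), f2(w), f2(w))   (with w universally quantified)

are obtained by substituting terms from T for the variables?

12

Ground terms of depth ≤ 3:
  If N_k denotes the number of depth-≤k ground terms, the 3 constants give N_0 = 3, and each function symbol of arity r contributes N_{k-1}^r new terms at level k: N_k = 3 + N_{k-1}.
  N_0 = 3
  N_1 = 3 + 3 = 6
  N_2 = 3 + 6 = 9
  N_3 = 3 + 9 = 12
  Explicitly: e, d, a, f2(e), f2(d), f2(a), f2(f2(e)), f2(f2(d)), f2(f2(a)), f2(f2(f2(e))), f2(f2(f2(d))), f2(f2(f2(a))).
So there are 12 ground terms available for substitution.
The body mentions the single quantified variable w; since ground terms form a free algebra, no two substitutions collapse to the same formula.
Number of ground instances = 12.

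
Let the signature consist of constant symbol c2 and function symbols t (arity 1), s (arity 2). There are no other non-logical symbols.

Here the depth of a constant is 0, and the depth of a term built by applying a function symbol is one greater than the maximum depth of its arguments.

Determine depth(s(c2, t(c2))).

depth(t(c2)) = 1 + depth(c2) = 1 + 0 = 1
depth(s(c2, t(c2))) = 1 + max(0, 1) = 2

2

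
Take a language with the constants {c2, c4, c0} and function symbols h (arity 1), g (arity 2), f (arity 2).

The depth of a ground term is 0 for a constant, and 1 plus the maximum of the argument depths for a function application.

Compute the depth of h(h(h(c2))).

depth(h(c2)) = 1 + depth(c2) = 1 + 0 = 1
depth(h(h(c2))) = 1 + depth(h(c2)) = 1 + 1 = 2
depth(h(h(h(c2)))) = 1 + depth(h(h(c2))) = 1 + 2 = 3

3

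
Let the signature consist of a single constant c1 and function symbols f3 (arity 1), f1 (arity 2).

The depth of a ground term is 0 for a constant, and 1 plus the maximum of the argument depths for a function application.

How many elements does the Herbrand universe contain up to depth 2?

Let N_k count ground terms of depth at most k. Each non-constant term of depth ≤ k is some function symbol applied to depth-≤(k−1) arguments, giving N_k = 1 + N_{k-1} + N_{k-1}^2.
N_0 = 1
N_1 = 1 + 1 + 1^2 = 3
N_2 = 1 + 3 + 3^2 = 13

13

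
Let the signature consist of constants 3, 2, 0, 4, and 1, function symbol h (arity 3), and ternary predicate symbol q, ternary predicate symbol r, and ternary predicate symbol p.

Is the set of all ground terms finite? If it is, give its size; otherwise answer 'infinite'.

infinite

The signature has at least one function symbol (h, arity 3) and at least one constant (3).
Iterating h gives infinitely many distinct ground terms: 3, h(3, 3, 3), h(h(3, 3, 3), h(3, 3, 3), h(3, 3, 3)), ...
So the Herbrand universe is infinite.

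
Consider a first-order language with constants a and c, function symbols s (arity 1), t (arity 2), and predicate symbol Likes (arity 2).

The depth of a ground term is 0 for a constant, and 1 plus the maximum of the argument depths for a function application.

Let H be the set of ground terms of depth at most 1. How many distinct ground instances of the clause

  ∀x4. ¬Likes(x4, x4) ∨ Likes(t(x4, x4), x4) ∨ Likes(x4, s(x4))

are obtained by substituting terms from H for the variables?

8

Ground terms of depth ≤ 1:
  Let N_k = |{terms of depth ≤ k}|. Then N_0 = 2 and N_k = 2 + N_{k-1} + N_{k-1}^2 for k ≥ 1 (one summand per function symbol, arity giving the exponent).
  N_0 = 2
  N_1 = 2 + 2 + 2^2 = 8
So there are 8 ground terms available for substitution.
The clause has 1 distinct variable (x4), which appears in the body. In the free term algebra distinct substitutions yield syntactically distinct ground instances.
Number of ground instances = 8.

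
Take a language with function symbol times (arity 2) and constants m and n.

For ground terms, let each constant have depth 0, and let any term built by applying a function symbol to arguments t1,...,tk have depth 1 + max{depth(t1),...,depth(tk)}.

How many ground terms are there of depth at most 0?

2

Let N_k = |{terms of depth ≤ k}|. Then N_0 = 2 and N_k = 2 + N_{k-1}^2 for k ≥ 1 (one summand per function symbol, arity giving the exponent).
N_0 = 2
Explicitly: m, n.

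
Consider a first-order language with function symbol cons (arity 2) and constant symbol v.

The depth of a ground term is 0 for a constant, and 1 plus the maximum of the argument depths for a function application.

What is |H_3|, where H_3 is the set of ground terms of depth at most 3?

26

If N_k denotes the number of depth-≤k ground terms, the 1 constant gives N_0 = 1, and each function symbol of arity r contributes N_{k-1}^r new terms at level k: N_k = 1 + N_{k-1}^2.
N_0 = 1
N_1 = 1 + 1^2 = 2
N_2 = 1 + 2^2 = 5
N_3 = 1 + 5^2 = 26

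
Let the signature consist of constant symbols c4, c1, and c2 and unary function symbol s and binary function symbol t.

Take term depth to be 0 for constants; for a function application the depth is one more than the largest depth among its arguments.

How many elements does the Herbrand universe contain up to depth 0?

If N_k denotes the number of depth-≤k ground terms, the 3 constants give N_0 = 3, and each function symbol of arity r contributes N_{k-1}^r new terms at level k: N_k = 3 + N_{k-1} + N_{k-1}^2.
N_0 = 3
Explicitly: c4, c1, c2.

3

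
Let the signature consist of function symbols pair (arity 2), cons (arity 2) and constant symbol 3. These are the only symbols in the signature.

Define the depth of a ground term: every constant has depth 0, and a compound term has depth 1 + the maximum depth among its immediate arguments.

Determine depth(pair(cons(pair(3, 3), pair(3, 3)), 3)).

3

depth(pair(3, 3)) = 1 + max(0, 0) = 1
depth(cons(pair(3, 3), pair(3, 3))) = 1 + max(1, 1) = 2
depth(pair(cons(pair(3, 3), pair(3, 3)), 3)) = 1 + max(2, 0) = 3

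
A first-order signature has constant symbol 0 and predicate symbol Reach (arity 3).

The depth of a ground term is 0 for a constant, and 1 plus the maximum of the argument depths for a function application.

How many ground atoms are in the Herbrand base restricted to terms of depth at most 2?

First count ground terms of depth ≤ 2.
With no function symbols every ground term is a constant, so there is exactly 1 ground term at every depth bound.
N_0 = 1
N_1 = 1
N_2 = 1
So |H| = 1.
For each predicate symbol, the number of ground atoms is |H| raised to its arity; summing:
  Reach: 1^3 = 1
Total ground atoms: 1.

1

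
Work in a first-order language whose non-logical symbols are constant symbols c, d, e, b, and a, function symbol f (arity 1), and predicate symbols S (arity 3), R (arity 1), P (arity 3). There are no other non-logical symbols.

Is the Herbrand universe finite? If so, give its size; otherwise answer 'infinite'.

infinite

The signature has at least one function symbol (f, arity 1) and at least one constant (c).
Iterating f gives infinitely many distinct ground terms: c, f(c), f(f(c)), ...
So the Herbrand universe is infinite.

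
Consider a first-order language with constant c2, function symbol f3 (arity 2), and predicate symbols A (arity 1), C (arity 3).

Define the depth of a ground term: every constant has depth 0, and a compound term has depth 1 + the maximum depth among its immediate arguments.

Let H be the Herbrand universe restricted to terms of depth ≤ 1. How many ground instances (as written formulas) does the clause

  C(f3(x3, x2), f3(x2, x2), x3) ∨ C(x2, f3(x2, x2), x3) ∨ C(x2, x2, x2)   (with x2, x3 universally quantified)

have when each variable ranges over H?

4

Ground terms of depth ≤ 1:
  Let N_k = |{terms of depth ≤ k}|. Then N_0 = 1 and N_k = 1 + N_{k-1}^2 for k ≥ 1 (one summand per function symbol, arity giving the exponent).
  N_0 = 1
  N_1 = 1 + 1^2 = 2
So there are 2 ground terms available for substitution.
There are 2 variables to instantiate (x2, x3), each occurring in at least one literal, so different choices give different ground instances.
Number of ground instances = 2^2 = 4.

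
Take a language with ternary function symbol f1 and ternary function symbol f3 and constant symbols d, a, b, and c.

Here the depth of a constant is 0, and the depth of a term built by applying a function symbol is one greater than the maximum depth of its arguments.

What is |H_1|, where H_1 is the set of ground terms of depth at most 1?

132

Let N_k = |{terms of depth ≤ k}|. Then N_0 = 4 and N_k = 4 + N_{k-1}^3 + N_{k-1}^3 for k ≥ 1 (one summand per function symbol, arity giving the exponent).
N_0 = 4
N_1 = 4 + 4^3 + 4^3 = 132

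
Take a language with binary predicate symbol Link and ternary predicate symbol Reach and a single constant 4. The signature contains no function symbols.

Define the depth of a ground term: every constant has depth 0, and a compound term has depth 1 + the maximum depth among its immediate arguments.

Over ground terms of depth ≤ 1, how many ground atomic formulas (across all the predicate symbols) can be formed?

2

First count ground terms of depth ≤ 1.
With no function symbols every ground term is a constant, so there is exactly 1 ground term at every depth bound.
N_0 = 1
N_1 = 1
So |H| = 1.
For each predicate symbol, the number of ground atoms is |H| raised to its arity; summing:
  Link: 1^2 = 1;  Reach: 1^3 = 1
Total ground atoms: 1 + 1 = 2.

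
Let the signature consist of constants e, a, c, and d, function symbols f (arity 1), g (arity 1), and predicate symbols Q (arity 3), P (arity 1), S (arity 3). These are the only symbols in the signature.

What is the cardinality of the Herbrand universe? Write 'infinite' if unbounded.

The signature has at least one function symbol (f, arity 1) and at least one constant (e).
Iterating f gives infinitely many distinct ground terms: e, f(e), f(f(e)), ...
So the Herbrand universe is infinite.

infinite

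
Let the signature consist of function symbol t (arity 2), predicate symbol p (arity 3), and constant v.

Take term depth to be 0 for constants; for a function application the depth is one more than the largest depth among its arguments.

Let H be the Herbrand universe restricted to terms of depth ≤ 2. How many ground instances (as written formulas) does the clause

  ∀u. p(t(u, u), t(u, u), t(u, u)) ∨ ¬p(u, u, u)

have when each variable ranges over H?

Ground terms of depth ≤ 2:
  Let N_k count ground terms of depth at most k. Each non-constant term of depth ≤ k is some function symbol applied to depth-≤(k−1) arguments, giving N_k = 1 + N_{k-1}^2.
  N_0 = 1
  N_1 = 1 + 1^2 = 2
  N_2 = 1 + 2^2 = 5
So there are 5 ground terms available for substitution.
The clause has 1 distinct variable (u), which appears in the body. In the free term algebra distinct substitutions yield syntactically distinct ground instances.
Number of ground instances = 5.

5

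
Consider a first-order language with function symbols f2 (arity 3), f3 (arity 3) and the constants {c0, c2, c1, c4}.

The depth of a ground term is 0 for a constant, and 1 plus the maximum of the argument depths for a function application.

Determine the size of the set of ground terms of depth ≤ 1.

132

Write N_k for the number of ground terms of depth ≤ k. A term of depth ≤ k is either a constant or a function symbol applied to arguments of depth ≤ k−1, so N_k = 4 + N_{k-1}^3 + N_{k-1}^3.
N_0 = 4
N_1 = 4 + 4^3 + 4^3 = 132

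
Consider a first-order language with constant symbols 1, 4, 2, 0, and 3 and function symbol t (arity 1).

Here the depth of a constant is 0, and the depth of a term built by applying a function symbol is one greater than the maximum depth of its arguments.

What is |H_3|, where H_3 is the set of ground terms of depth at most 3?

20

Let N_k count ground terms of depth at most k. Each non-constant term of depth ≤ k is some function symbol applied to depth-≤(k−1) arguments, giving N_k = 5 + N_{k-1}.
N_0 = 5
N_1 = 5 + 5 = 10
N_2 = 5 + 10 = 15
N_3 = 5 + 15 = 20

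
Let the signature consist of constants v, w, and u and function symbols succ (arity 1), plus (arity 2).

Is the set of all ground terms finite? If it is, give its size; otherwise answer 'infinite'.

The signature has at least one function symbol (succ, arity 1) and at least one constant (v).
Iterating succ gives infinitely many distinct ground terms: v, succ(v), succ(succ(v)), ...
So the Herbrand universe is infinite.

infinite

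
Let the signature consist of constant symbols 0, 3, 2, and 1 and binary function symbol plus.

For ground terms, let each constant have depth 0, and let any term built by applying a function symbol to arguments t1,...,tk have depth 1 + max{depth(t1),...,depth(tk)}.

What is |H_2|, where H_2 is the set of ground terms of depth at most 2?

404

Let N_k count ground terms of depth at most k. Each non-constant term of depth ≤ k is some function symbol applied to depth-≤(k−1) arguments, giving N_k = 4 + N_{k-1}^2.
N_0 = 4
N_1 = 4 + 4^2 = 20
N_2 = 4 + 20^2 = 404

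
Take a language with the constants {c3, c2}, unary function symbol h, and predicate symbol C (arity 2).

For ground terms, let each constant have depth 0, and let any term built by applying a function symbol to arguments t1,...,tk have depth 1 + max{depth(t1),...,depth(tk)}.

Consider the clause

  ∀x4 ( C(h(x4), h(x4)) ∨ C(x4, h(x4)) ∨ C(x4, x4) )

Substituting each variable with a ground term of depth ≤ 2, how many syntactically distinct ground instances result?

Ground terms of depth ≤ 2:
  Let N_k = |{terms of depth ≤ k}|. Then N_0 = 2 and N_k = 2 + N_{k-1} for k ≥ 1 (one summand per function symbol, arity giving the exponent).
  N_0 = 2
  N_1 = 2 + 2 = 4
  N_2 = 2 + 4 = 6
  Explicitly: c3, c2, h(c3), h(c2), h(h(c3)), h(h(c2)).
So there are 6 ground terms available for substitution.
The variable x4 ranges independently over the available ground terms, and distinct assignments produce distinct instances.
Number of ground instances = 6.

6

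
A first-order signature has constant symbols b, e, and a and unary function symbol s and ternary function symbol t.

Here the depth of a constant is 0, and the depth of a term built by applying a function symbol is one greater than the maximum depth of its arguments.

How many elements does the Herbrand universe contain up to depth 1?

33

Count level by level. With function symbols s/1, t/3, the terms of depth ≤ k are the 3 constants together with each function applied to depth-≤(k−1) tuples, so N_k = 3 + N_{k-1} + N_{k-1}^3.
N_0 = 3
N_1 = 3 + 3 + 3^3 = 33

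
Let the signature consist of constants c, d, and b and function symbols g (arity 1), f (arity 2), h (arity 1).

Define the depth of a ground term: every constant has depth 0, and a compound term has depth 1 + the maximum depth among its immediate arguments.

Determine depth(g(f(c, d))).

depth(f(c, d)) = 1 + max(0, 0) = 1
depth(g(f(c, d))) = 1 + depth(f(c, d)) = 1 + 1 = 2

2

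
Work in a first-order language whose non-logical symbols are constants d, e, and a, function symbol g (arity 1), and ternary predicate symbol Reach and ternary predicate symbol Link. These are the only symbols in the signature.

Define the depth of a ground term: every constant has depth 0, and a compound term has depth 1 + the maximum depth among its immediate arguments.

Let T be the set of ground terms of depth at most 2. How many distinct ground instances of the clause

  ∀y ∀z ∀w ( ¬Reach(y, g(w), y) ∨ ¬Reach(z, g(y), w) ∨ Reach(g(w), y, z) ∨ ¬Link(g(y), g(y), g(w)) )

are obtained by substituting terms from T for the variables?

Ground terms of depth ≤ 2:
  Write N_k for the number of ground terms of depth ≤ k. A term of depth ≤ k is either a constant or a function symbol applied to arguments of depth ≤ k−1, so N_k = 3 + N_{k-1}.
  N_0 = 3
  N_1 = 3 + 3 = 6
  N_2 = 3 + 6 = 9
  Explicitly: d, e, a, g(d), g(e), g(a), g(g(d)), g(g(e)), g(g(a)).
So there are 9 ground terms available for substitution.
The clause has 3 distinct variables (y, z, w), each appearing in the body. In the free term algebra distinct substitutions yield syntactically distinct ground instances.
Number of ground instances = 9^3 = 729.

729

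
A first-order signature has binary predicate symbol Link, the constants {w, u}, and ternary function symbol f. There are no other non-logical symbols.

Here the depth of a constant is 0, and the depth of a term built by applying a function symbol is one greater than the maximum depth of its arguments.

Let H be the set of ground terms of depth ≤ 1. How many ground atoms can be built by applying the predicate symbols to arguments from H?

First count ground terms of depth ≤ 1.
Write N_k for the number of ground terms of depth ≤ k. A term of depth ≤ k is either a constant or a function symbol applied to arguments of depth ≤ k−1, so N_k = 2 + N_{k-1}^3.
N_0 = 2
N_1 = 2 + 2^3 = 10
So |H| = 10.
A ground atom is a predicate applied to a tuple of terms from H, so the count is the sum over predicates of |H|^arity:
  Link: 10^2 = 100
Total ground atoms: 100.

100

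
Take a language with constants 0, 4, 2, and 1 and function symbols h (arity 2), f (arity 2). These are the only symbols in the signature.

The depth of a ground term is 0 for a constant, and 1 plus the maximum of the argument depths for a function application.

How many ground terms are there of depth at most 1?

Write N_k for the number of ground terms of depth ≤ k. A term of depth ≤ k is either a constant or a function symbol applied to arguments of depth ≤ k−1, so N_k = 4 + N_{k-1}^2 + N_{k-1}^2.
N_0 = 4
N_1 = 4 + 4^2 + 4^2 = 36

36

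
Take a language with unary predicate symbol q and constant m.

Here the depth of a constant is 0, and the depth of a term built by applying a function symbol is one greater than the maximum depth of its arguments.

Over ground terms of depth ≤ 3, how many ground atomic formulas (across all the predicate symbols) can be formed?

First count ground terms of depth ≤ 3.
With no function symbols every ground term is a constant, so there is exactly 1 ground term at every depth bound.
N_0 = 1
N_1 = 1
N_2 = 1
N_3 = 1
Explicitly: m.
So |H| = 1.
Ground atoms are formed by filling each argument slot of a predicate with a term from H, so an r-ary predicate gives |H|^r atoms:
  q: 1
Total ground atoms: 1.

1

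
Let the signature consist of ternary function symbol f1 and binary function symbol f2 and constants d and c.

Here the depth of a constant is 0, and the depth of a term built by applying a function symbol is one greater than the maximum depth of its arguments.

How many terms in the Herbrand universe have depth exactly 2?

2928

If N_k denotes the number of depth-≤k ground terms, the 2 constants give N_0 = 2, and each function symbol of arity r contributes N_{k-1}^r new terms at level k: N_k = 2 + N_{k-1}^3 + N_{k-1}^2.
N_0 = 2
N_1 = 2 + 2^3 + 2^2 = 14
N_2 = 2 + 14^3 + 14^2 = 2942
Terms of depth exactly 2: N_2 − N_1 = 2942 − 14 = 2928.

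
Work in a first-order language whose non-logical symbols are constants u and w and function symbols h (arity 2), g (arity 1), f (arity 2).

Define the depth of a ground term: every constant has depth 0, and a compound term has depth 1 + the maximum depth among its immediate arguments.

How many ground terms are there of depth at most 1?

If N_k denotes the number of depth-≤k ground terms, the 2 constants give N_0 = 2, and each function symbol of arity r contributes N_{k-1}^r new terms at level k: N_k = 2 + N_{k-1}^2 + N_{k-1} + N_{k-1}^2.
N_0 = 2
N_1 = 2 + 2^2 + 2 + 2^2 = 12
Explicitly: u, w, h(u, u), h(u, w), h(w, u), h(w, w), g(u), g(w), f(u, u), f(u, w), f(w, u), f(w, w).

12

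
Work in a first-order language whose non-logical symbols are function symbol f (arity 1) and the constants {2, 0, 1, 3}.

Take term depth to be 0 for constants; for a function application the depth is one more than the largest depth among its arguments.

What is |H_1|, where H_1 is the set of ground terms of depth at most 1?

8

Let N_k = |{terms of depth ≤ k}|. Then N_0 = 4 and N_k = 4 + N_{k-1} for k ≥ 1 (one summand per function symbol, arity giving the exponent).
N_0 = 4
N_1 = 4 + 4 = 8
Explicitly: 2, 0, 1, 3, f(2), f(0), f(1), f(3).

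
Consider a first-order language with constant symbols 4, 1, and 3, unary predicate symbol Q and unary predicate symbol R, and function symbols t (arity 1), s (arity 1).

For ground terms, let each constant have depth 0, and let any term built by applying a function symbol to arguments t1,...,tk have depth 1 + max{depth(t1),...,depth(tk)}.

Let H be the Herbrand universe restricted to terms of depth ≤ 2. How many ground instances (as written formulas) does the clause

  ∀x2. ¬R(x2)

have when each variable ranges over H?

21

Ground terms of depth ≤ 2:
  Let N_k = |{terms of depth ≤ k}|. Then N_0 = 3 and N_k = 3 + N_{k-1} + N_{k-1} for k ≥ 1 (one summand per function symbol, arity giving the exponent).
  N_0 = 3
  N_1 = 3 + 3 + 3 = 9
  N_2 = 3 + 9 + 9 = 21
So there are 21 ground terms available for substitution.
The variable x2 ranges independently over the available ground terms, and distinct assignments produce distinct instances.
Number of ground instances = 21.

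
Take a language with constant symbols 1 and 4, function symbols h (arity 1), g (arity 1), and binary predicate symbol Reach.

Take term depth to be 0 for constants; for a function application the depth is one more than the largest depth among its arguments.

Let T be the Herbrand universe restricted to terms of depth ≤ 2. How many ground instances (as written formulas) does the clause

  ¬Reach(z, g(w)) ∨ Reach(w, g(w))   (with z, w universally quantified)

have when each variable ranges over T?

196

Ground terms of depth ≤ 2:
  If N_k denotes the number of depth-≤k ground terms, the 2 constants give N_0 = 2, and each function symbol of arity r contributes N_{k-1}^r new terms at level k: N_k = 2 + N_{k-1} + N_{k-1}.
  N_0 = 2
  N_1 = 2 + 2 + 2 = 6
  N_2 = 2 + 6 + 6 = 14
So there are 14 ground terms available for substitution.
There are 2 variables to instantiate (z, w), each occurring in at least one literal, so different choices give different ground instances.
Number of ground instances = 14^2 = 196.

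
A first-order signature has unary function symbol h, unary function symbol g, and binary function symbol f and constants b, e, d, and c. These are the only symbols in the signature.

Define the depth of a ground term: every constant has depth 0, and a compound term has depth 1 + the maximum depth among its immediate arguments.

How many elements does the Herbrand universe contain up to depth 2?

Count level by level. With function symbols h/1, g/1, f/2, the terms of depth ≤ k are the 4 constants together with each function applied to depth-≤(k−1) tuples, so N_k = 4 + N_{k-1} + N_{k-1} + N_{k-1}^2.
N_0 = 4
N_1 = 4 + 4 + 4 + 4^2 = 28
N_2 = 4 + 28 + 28 + 28^2 = 844

844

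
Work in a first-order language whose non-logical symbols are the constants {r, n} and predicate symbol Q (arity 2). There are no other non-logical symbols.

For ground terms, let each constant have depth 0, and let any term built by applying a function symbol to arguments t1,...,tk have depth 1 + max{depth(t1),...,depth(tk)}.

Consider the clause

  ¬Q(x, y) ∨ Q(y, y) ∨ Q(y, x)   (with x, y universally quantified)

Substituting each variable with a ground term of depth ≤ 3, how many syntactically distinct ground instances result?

4

Ground terms of depth ≤ 3:
  With no function symbols every ground term is a constant, so there are exactly 2 ground terms at every depth bound.
  N_0 = 2
  N_1 = 2
  N_2 = 2
  N_3 = 2
So there are 2 ground terms available for substitution.
Each of x, y ranges independently over the available ground terms, and distinct assignments produce distinct instances.
Number of ground instances = 2^2 = 4.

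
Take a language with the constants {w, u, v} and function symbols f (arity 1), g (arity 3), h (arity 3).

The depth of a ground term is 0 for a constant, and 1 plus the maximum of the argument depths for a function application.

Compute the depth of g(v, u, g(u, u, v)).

depth(g(u, u, v)) = 1 + max(0, 0, 0) = 1
depth(g(v, u, g(u, u, v))) = 1 + max(0, 0, 1) = 2

2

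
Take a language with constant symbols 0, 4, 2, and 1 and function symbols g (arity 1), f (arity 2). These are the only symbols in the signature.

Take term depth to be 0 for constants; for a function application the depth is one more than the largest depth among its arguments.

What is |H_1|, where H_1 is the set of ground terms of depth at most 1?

Count level by level. With function symbols g/1, f/2, the terms of depth ≤ k are the 4 constants together with each function applied to depth-≤(k−1) tuples, so N_k = 4 + N_{k-1} + N_{k-1}^2.
N_0 = 4
N_1 = 4 + 4 + 4^2 = 24

24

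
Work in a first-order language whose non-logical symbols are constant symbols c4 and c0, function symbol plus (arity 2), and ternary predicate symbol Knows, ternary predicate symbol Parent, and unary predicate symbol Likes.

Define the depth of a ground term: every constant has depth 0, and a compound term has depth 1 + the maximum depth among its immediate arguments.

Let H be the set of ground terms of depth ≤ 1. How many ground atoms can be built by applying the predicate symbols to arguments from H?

First count ground terms of depth ≤ 1.
Let N_k = |{terms of depth ≤ k}|. Then N_0 = 2 and N_k = 2 + N_{k-1}^2 for k ≥ 1 (one summand per function symbol, arity giving the exponent).
N_0 = 2
N_1 = 2 + 2^2 = 6
Explicitly: c4, c0, plus(c4, c4), plus(c4, c0), plus(c0, c4), plus(c0, c0).
So |H| = 6.
For each predicate symbol, the number of ground atoms is |H| raised to its arity; summing:
  Knows: 6^3 = 216;  Parent: 6^3 = 216;  Likes: 6
Total ground atoms: 216 + 216 + 6 = 438.

438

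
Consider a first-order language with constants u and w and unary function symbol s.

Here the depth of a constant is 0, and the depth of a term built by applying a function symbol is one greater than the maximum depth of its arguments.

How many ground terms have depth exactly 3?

Let N_k count ground terms of depth at most k. Each non-constant term of depth ≤ k is some function symbol applied to depth-≤(k−1) arguments, giving N_k = 2 + N_{k-1}.
N_0 = 2
N_1 = 2 + 2 = 4
N_2 = 2 + 4 = 6
N_3 = 2 + 6 = 8
Terms of depth exactly 3: N_3 − N_2 = 8 − 6 = 2.

2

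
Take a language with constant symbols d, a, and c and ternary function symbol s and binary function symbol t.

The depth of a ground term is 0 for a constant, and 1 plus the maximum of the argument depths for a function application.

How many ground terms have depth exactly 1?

Let N_k count ground terms of depth at most k. Each non-constant term of depth ≤ k is some function symbol applied to depth-≤(k−1) arguments, giving N_k = 3 + N_{k-1}^3 + N_{k-1}^2.
N_0 = 3
N_1 = 3 + 3^3 + 3^2 = 39
Terms of depth exactly 1: N_1 − N_0 = 39 − 3 = 36.

36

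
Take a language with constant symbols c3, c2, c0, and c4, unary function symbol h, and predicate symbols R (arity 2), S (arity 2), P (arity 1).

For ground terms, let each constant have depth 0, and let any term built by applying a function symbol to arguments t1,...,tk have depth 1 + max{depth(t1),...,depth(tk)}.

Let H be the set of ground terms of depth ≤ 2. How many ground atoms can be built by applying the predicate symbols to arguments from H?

First count ground terms of depth ≤ 2.
Let N_k = |{terms of depth ≤ k}|. Then N_0 = 4 and N_k = 4 + N_{k-1} for k ≥ 1 (one summand per function symbol, arity giving the exponent).
N_0 = 4
N_1 = 4 + 4 = 8
N_2 = 4 + 8 = 12
Explicitly: c3, c2, c0, c4, h(c3), h(c2), h(c0), h(c4), h(h(c3)), h(h(c2)), h(h(c0)), h(h(c4)).
So |H| = 12.
Each predicate of arity r yields |H|^r ground atoms (one per choice of an r-tuple from H):
  R: 12^2 = 144;  S: 12^2 = 144;  P: 12
Total ground atoms: 144 + 144 + 12 = 300.

300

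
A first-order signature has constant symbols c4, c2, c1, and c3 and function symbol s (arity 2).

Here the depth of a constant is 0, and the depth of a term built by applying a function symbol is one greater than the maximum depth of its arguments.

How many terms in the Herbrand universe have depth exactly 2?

Let N_k count ground terms of depth at most k. Each non-constant term of depth ≤ k is some function symbol applied to depth-≤(k−1) arguments, giving N_k = 4 + N_{k-1}^2.
N_0 = 4
N_1 = 4 + 4^2 = 20
N_2 = 4 + 20^2 = 404
Terms of depth exactly 2: N_2 − N_1 = 404 − 20 = 384.

384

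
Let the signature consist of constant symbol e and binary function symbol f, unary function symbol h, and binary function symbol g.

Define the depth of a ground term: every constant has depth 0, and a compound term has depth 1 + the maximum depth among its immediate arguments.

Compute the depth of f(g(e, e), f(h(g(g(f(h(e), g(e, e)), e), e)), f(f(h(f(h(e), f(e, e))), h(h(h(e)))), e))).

7

depth(g(e, e)) = 1 + max(0, 0) = 1
depth(h(e)) = 1 + depth(e) = 1 + 0 = 1
depth(f(h(e), g(e, e))) = 1 + max(1, 1) = 2
depth(g(f(h(e), g(e, e)), e)) = 1 + max(2, 0) = 3
depth(g(g(f(h(e), g(e, e)), e), e)) = 1 + max(3, 0) = 4
depth(h(g(g(f(h(e), g(e, e)), e), e))) = 1 + depth(g(g(f(h(e), g(e, e)), e), e)) = 1 + 4 = 5
depth(f(e, e)) = 1 + max(0, 0) = 1
depth(f(h(e), f(e, e))) = 1 + max(1, 1) = 2
depth(h(f(h(e), f(e, e)))) = 1 + depth(f(h(e), f(e, e))) = 1 + 2 = 3
depth(h(h(e))) = 1 + depth(h(e)) = 1 + 1 = 2
depth(h(h(h(e)))) = 1 + depth(h(h(e))) = 1 + 2 = 3
depth(f(h(f(h(e), f(e, e))), h(h(h(e))))) = 1 + max(3, 3) = 4
depth(f(f(h(f(h(e), f(e, e))), h(h(h(e)))), e)) = 1 + max(4, 0) = 5
depth(f(h(g(g(f(h(e), g(e, e)), e), e)), f(f(h(f(h(e), f(e, e))), h(h(h(e)))), e))) = 1 + max(5, 5) = 6
depth(f(g(e, e), f(h(g(g(f(h(e), g(e, e)), e), e)), f(f(h(f(h(e), f(e, e))), h(h(h(e)))), e)))) = 1 + max(1, 6) = 7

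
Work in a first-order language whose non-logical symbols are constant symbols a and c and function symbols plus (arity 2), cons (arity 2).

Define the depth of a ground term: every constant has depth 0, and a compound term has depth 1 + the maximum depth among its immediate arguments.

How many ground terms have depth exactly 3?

81408

If N_k denotes the number of depth-≤k ground terms, the 2 constants give N_0 = 2, and each function symbol of arity r contributes N_{k-1}^r new terms at level k: N_k = 2 + N_{k-1}^2 + N_{k-1}^2.
N_0 = 2
N_1 = 2 + 2^2 + 2^2 = 10
N_2 = 2 + 10^2 + 10^2 = 202
N_3 = 2 + 202^2 + 202^2 = 81610
Terms of depth exactly 3: N_3 − N_2 = 81610 − 202 = 81408.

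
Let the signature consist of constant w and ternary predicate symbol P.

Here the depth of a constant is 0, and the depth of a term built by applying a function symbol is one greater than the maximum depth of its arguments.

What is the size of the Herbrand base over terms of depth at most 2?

1

First count ground terms of depth ≤ 2.
With no function symbols every ground term is a constant, so there is exactly 1 ground term at every depth bound.
N_0 = 1
N_1 = 1
N_2 = 1
Explicitly: w.
So |H| = 1.
A ground atom is a predicate applied to a tuple of terms from H, so the count is the sum over predicates of |H|^arity:
  P: 1^3 = 1
Total ground atoms: 1.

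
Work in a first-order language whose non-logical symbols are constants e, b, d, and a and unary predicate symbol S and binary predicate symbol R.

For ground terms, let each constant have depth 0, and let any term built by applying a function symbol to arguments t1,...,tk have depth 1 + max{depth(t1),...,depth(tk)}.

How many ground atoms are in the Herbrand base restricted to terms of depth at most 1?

20

First count ground terms of depth ≤ 1.
With no function symbols every ground term is a constant, so there are exactly 4 ground terms at every depth bound.
N_0 = 4
N_1 = 4
Explicitly: e, b, d, a.
So |H| = 4.
For each predicate symbol, the number of ground atoms is |H| raised to its arity; summing:
  S: 4;  R: 4^2 = 16
Total ground atoms: 4 + 16 = 20.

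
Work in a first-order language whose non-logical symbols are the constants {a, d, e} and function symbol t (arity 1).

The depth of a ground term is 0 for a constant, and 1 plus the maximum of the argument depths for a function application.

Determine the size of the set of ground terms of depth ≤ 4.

15

Let N_k = |{terms of depth ≤ k}|. Then N_0 = 3 and N_k = 3 + N_{k-1} for k ≥ 1 (one summand per function symbol, arity giving the exponent).
N_0 = 3
N_1 = 3 + 3 = 6
N_2 = 3 + 6 = 9
N_3 = 3 + 9 = 12
N_4 = 3 + 12 = 15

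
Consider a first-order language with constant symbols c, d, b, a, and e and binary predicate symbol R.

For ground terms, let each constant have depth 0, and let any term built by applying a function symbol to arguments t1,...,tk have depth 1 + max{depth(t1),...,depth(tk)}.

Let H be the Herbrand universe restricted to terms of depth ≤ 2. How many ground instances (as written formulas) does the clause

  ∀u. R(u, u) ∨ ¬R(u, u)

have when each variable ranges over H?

5

Ground terms of depth ≤ 2:
  With no function symbols every ground term is a constant, so there are exactly 5 ground terms at every depth bound.
  N_0 = 5
  N_1 = 5
  N_2 = 5
So there are 5 ground terms available for substitution.
There is 1 variable to instantiate (u),  occurring in at least one literal, so different choices give different ground instances.
Number of ground instances = 5.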